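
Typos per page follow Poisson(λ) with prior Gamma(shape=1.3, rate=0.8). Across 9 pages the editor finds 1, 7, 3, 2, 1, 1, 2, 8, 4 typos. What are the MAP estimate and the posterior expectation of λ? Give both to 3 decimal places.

λ_MAP = 2.990, E[λ|data] = 3.092

Σ counts = 29. Posterior: Gamma(shape = 1.3+29 = 30.3, rate = 0.8+9 = 9.8).
Mode = (α−1)/β = 29.3/9.8 = 2.990.
Mean = α/β = 30.3/9.8 = 3.092.
Right-skewed posterior ⇒ mode < mean.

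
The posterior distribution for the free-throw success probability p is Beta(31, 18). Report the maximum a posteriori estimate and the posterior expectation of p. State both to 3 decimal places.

Mode = (31−1)/(31+18−2) = 30/47 = 0.638.
Mean = 31/(31+18) = 31/49 = 0.633.
The mean is pulled below the mode by the posterior's left skew.

maximum a posteriori estimate = 0.638, posterior expectation = 0.633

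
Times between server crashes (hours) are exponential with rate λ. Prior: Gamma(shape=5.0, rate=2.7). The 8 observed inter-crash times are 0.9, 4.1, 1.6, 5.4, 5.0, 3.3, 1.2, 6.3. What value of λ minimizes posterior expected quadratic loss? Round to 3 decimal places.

0.426

Σ times = 27.8. Posterior: Gamma(shape = 5.0+8 = 13.0, rate = 2.7+27.8 = 30.5).
Mode = (α−1)/β = 12.0/30.5 = 0.393.
Mean = α/β = 13.0/30.5 = 0.426.
Quadratic loss ⇒ the optimal estimator is the posterior mean.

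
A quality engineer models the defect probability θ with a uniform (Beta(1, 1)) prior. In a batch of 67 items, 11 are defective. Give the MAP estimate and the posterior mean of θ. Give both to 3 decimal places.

MAP = 0.164, posterior mean = 0.174

Posterior: Beta(1+11, 1+56) = Beta(12, 57).
Mode = (12−1)/(12+57−2) = 11/67 = 0.164.
With a flat prior the MAP equals the MLE, 11/67.
Mean = 12/(12+57) = 12/69 = 0.174.
Right-skewed posterior ⇒ mode < mean.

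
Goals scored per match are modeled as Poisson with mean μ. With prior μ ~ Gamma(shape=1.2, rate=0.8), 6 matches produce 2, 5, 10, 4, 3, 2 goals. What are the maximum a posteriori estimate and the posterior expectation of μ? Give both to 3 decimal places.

μ_MAP = 3.853, E[μ|data] = 4.000

Σ counts = 26. Posterior: Gamma(shape = 1.2+26 = 27.2, rate = 0.8+6 = 6.8).
Mode = (α−1)/β = 26.2/6.8 = 3.853.
Mean = α/β = 27.2/6.8 = 4.000.
The posterior is right-skewed, so the mean exceeds the mode.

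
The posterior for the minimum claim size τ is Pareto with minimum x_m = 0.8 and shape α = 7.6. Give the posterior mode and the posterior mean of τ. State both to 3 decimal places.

MAP = 0.800, posterior mean = 0.921

The Pareto density is strictly decreasing on [x_m, ∞), so the mode is x_m = 0.800.
Mean = α·x_m/(α−1) = 7.6·0.8/6.6 = 0.921.
Mean > mode: the posterior has a right tail.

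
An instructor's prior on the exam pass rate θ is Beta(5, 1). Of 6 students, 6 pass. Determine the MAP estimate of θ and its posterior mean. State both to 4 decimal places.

MAP estimate = 1.0000, posterior mean = 0.9167

Posterior: Beta(5+6, 1+0) = Beta(11, 1).
Since β = 1 ≤ 1 and α > 1, the Beta density is monotone increasing on [0,1]; the mode is at 1.
Mean = 11/(11+1) = 0.9167.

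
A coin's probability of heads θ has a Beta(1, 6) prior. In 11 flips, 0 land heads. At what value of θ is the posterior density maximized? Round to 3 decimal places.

Posterior: Beta(1+0, 6+11) = Beta(1, 17).
Since α = 1 ≤ 1 and β > 1, the Beta density is monotone decreasing on [0,1]; the mode is at 0.
Mean = 1/(1+17) = 0.056.
This is the posterior mode — the MAP estimate.

0.000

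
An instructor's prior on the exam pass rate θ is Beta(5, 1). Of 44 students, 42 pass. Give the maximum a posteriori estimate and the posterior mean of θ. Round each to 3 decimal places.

MAP: 0.958. Posterior mean: 0.940.

Posterior: Beta(5+42, 1+2) = Beta(47, 3).
Mode = (47−1)/(47+3−2) = 46/48 = 0.958.
Mean = 47/(47+3) = 47/50 = 0.940.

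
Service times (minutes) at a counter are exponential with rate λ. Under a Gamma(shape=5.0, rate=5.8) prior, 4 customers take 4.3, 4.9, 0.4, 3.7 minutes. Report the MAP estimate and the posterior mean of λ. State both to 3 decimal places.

MAP: 0.419. Posterior mean: 0.471.

Σ times = 13.3. Posterior: Gamma(shape = 5.0+4 = 9.0, rate = 5.8+13.3 = 19.1).
Mode = (α−1)/β = 8.0/19.1 = 0.419.
Mean = α/β = 9.0/19.1 = 0.471.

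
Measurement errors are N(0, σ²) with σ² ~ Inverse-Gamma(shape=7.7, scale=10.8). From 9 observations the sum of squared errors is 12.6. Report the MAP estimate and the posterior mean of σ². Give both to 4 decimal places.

MAP = 1.2955; posterior mean = 1.5268

Posterior: Inverse-Gamma(shape = 7.7+9/2 = 12.2, scale = 10.8+12.6/2 = 17.1).
Mode = β/(α+1) = 17.1/13.2 = 1.2955.
Mean = β/(α−1) = 17.1/11.2 = 1.5268.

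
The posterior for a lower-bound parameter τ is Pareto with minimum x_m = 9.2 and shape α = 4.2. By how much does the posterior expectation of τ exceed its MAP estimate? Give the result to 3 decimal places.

The Pareto density is strictly decreasing on [x_m, ∞), so the mode is x_m = 9.200.
Mean = α·x_m/(α−1) = 4.2·9.2/3.2 = 12.075.
Difference = 12.075 − 9.200 = 2.875.

2.875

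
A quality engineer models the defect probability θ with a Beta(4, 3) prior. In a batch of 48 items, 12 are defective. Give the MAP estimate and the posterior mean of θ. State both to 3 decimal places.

MAP: 0.283. Posterior mean: 0.291.

Posterior: Beta(4+12, 3+36) = Beta(16, 39).
Mode = (16−1)/(16+39−2) = 15/53 = 0.283.
Mean = 16/(16+39) = 16/55 = 0.291.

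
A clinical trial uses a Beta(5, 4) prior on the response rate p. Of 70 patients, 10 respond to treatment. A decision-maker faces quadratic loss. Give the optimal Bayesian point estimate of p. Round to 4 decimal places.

Posterior: Beta(5+10, 4+60) = Beta(15, 64).
Mode = (15−1)/(15+64−2) = 14/77 = 0.1818.
Mean = 15/(15+64) = 15/79 = 0.1899.
Quadratic loss ⇒ the optimal estimator is the posterior mean.

0.1899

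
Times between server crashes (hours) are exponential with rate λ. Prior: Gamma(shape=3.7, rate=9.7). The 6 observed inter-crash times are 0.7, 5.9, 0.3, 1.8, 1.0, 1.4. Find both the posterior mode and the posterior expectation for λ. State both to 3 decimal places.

Σ times = 11.1. Posterior: Gamma(shape = 3.7+6 = 9.7, rate = 9.7+11.1 = 20.8).
Mode = (α−1)/β = 8.7/20.8 = 0.418.
Mean = α/β = 9.7/20.8 = 0.466.

MAP = 0.418, posterior mean = 0.466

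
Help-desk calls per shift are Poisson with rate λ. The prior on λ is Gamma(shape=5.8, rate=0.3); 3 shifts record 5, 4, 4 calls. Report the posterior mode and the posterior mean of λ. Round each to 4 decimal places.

MAP: 5.3939. Posterior mean: 5.6970.

Σ counts = 13. Posterior: Gamma(shape = 5.8+13 = 18.8, rate = 0.3+3 = 3.3).
Mode = (α−1)/β = 17.8/3.3 = 5.3939.
Mean = α/β = 18.8/3.3 = 5.6970.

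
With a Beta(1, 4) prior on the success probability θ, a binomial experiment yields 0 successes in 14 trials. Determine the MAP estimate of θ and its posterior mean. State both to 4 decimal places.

Posterior: Beta(1+0, 4+14) = Beta(1, 18).
Since α = 1 ≤ 1 and β > 1, the Beta density is monotone decreasing on [0,1]; the mode is at 0.
Mean = 1/(1+18) = 0.0526.

MAP estimate = 0.0000, posterior mean = 0.0526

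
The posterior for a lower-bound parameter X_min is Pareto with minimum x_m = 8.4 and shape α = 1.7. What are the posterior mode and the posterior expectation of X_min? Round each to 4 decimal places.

The Pareto density is strictly decreasing on [x_m, ∞), so the mode is x_m = 8.4000.
Mean = α·x_m/(α−1) = 1.7·8.4/0.7 = 20.4000.
The mean is pulled above the mode by the posterior's right skew.

X_min_MAP = 8.4000, E[X_min|data] = 20.4000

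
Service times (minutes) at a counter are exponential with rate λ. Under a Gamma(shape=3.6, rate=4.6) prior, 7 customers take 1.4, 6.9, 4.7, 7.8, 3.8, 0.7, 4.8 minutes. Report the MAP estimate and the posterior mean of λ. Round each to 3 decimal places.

Σ times = 30.1. Posterior: Gamma(shape = 3.6+7 = 10.6, rate = 4.6+30.1 = 34.7).
Mode = (α−1)/β = 9.6/34.7 = 0.277.
Mean = α/β = 10.6/34.7 = 0.305.

MAP = 0.277; posterior mean = 0.305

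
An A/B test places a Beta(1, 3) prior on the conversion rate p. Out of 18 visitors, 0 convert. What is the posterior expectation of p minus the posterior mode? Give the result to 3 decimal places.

0.045

Posterior: Beta(1+0, 3+18) = Beta(1, 21).
Since α = 1 ≤ 1 and β > 1, the Beta density is monotone decreasing on [0,1]; the mode is at 0.
Mean = 1/(1+21) = 0.045.
Difference = 0.045 − 0.000 = 0.045.
Right-skewed posterior ⇒ mode < mean.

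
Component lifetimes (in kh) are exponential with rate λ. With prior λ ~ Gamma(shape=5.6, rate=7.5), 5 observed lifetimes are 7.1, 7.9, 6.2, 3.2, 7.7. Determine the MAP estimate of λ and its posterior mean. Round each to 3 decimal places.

MAP = 0.242, posterior mean = 0.268

Σ times = 32.1. Posterior: Gamma(shape = 5.6+5 = 10.6, rate = 7.5+32.1 = 39.6).
Mode = (α−1)/β = 9.6/39.6 = 0.242.
Mean = α/β = 10.6/39.6 = 0.268.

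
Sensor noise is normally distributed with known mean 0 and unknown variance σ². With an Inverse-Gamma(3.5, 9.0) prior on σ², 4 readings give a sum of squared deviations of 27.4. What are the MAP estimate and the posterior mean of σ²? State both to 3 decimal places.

MAP = 3.492; posterior mean = 5.044

Posterior: Inverse-Gamma(shape = 3.5+4/2 = 5.5, scale = 9.0+27.4/2 = 22.7).
Mode = β/(α+1) = 22.7/6.5 = 3.492.
Mean = β/(α−1) = 22.7/4.5 = 5.044.
Right-skewed posterior ⇒ mode < mean.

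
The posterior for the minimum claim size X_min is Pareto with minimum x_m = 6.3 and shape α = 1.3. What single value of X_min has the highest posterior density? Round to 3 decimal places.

6.300

The Pareto density is strictly decreasing on [x_m, ∞), so the mode is x_m = 6.300.
Mean = α·x_m/(α−1) = 1.3·6.3/0.3 = 27.300.
This is the posterior mode — the MAP estimate.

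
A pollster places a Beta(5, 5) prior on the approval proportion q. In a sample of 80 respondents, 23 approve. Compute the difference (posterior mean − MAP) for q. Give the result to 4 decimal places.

0.0043

Posterior: Beta(5+23, 5+57) = Beta(28, 62).
Mode = (28−1)/(28+62−2) = 27/88 = 0.3068.
Mean = 28/(28+62) = 28/90 = 0.3111.
Difference = 0.3111 − 0.3068 = 0.0043.
The posterior is right-skewed, so the mean exceeds the mode.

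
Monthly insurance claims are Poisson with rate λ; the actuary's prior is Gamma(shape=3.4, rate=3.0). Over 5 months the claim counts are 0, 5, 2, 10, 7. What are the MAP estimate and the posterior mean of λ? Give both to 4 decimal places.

Σ counts = 24. Posterior: Gamma(shape = 3.4+24 = 27.4, rate = 3.0+5 = 8.0).
Mode = (α−1)/β = 26.4/8.0 = 3.3000.
Mean = α/β = 27.4/8.0 = 3.4250.

MAP = 3.3000, posterior mean = 3.4250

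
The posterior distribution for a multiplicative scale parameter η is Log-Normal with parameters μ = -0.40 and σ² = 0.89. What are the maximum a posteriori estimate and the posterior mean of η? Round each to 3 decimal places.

Mode = exp(μ − σ²) = exp(-1.29) = 0.275.
Mean = exp(μ + σ²/2) = exp(0.045) = 1.046.
Mean > mode: the posterior has a right tail.

MAP = 0.275, posterior mean = 1.046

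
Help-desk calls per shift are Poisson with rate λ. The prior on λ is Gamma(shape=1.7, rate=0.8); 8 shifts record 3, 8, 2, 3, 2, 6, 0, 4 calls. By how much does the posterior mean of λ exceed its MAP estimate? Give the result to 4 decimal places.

0.1136

Σ counts = 28. Posterior: Gamma(shape = 1.7+28 = 29.7, rate = 0.8+8 = 8.8).
Mode = (α−1)/β = 28.7/8.8 = 3.2614.
Mean = α/β = 29.7/8.8 = 3.3750.
Difference = 3.3750 − 3.2614 = 0.1136.
Right-skewed posterior ⇒ mode < mean.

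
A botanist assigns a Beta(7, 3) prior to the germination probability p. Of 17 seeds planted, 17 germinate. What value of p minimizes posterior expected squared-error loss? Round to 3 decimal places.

0.889

Posterior: Beta(7+17, 3+0) = Beta(24, 3).
Mode = (24−1)/(24+3−2) = 23/25 = 0.920.
Mean = 24/(24+3) = 24/27 = 0.889.
Squared-error loss ⇒ the optimal estimator is the posterior mean.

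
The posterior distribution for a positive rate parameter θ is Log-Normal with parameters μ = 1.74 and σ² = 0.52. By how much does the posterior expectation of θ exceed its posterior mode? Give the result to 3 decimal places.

Mode = exp(μ − σ²) = exp(1.22) = 3.387.
Mean = exp(μ + σ²/2) = exp(2.000) = 7.389.
Difference = 7.389 − 3.387 = 4.002.

4.002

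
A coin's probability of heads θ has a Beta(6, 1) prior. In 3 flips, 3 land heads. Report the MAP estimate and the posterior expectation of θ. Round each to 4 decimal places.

MAP = 1.0000, posterior mean = 0.9000

Posterior: Beta(6+3, 1+0) = Beta(9, 1).
Since β = 1 ≤ 1 and α > 1, the Beta density is monotone increasing on [0,1]; the mode is at 1.
Mean = 9/(9+1) = 0.9000.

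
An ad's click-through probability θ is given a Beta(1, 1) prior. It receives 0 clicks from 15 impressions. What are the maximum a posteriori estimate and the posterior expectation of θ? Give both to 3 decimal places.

Posterior: Beta(1+0, 1+15) = Beta(1, 16).
Since α = 1 ≤ 1 and β > 1, the Beta density is monotone decreasing on [0,1]; the mode is at 0.
Mean = 1/(1+16) = 0.059.
The posterior is right-skewed, so the mean exceeds the mode.

MAP: 0.000. Posterior mean: 0.059.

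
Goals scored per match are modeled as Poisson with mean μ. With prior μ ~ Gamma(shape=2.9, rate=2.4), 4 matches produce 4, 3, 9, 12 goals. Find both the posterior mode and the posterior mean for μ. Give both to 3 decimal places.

Σ counts = 28. Posterior: Gamma(shape = 2.9+28 = 30.9, rate = 2.4+4 = 6.4).
Mode = (α−1)/β = 29.9/6.4 = 4.672.
Mean = α/β = 30.9/6.4 = 4.828.
The mean is pulled above the mode by the posterior's right skew.

MAP: 4.672. Posterior mean: 4.828.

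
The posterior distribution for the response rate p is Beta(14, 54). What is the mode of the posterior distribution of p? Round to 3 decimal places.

Mode = (14−1)/(14+54−2) = 13/66 = 0.197.
Mean = 14/(14+54) = 14/68 = 0.206.
This is the posterior mode — the MAP estimate.

0.197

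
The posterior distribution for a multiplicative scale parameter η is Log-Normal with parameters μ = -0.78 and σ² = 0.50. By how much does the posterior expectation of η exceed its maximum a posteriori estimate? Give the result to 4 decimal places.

0.3106

Mode = exp(μ − σ²) = exp(-1.28) = 0.2780.
Mean = exp(μ + σ²/2) = exp(-0.530) = 0.5886.
Difference = 0.5886 − 0.2780 = 0.3106.
The posterior is right-skewed, so the mean exceeds the mode.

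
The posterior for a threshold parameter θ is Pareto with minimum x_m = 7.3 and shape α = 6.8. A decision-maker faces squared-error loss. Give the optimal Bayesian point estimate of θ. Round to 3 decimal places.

The Pareto density is strictly decreasing on [x_m, ∞), so the mode is x_m = 7.300.
Mean = α·x_m/(α−1) = 6.8·7.3/5.8 = 8.559.
Squared-error loss ⇒ the optimal estimator is the posterior mean.

8.559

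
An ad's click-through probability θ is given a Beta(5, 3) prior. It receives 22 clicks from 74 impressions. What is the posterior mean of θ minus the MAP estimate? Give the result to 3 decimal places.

0.004

Posterior: Beta(5+22, 3+52) = Beta(27, 55).
Mode = (27−1)/(27+55−2) = 26/80 = 0.325.
Mean = 27/(27+55) = 27/82 = 0.329.
Difference = 0.329 − 0.325 = 0.004.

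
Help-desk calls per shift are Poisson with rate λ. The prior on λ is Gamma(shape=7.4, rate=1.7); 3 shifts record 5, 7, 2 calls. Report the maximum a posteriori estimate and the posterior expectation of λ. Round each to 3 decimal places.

Σ counts = 14. Posterior: Gamma(shape = 7.4+14 = 21.4, rate = 1.7+3 = 4.7).
Mode = (α−1)/β = 20.4/4.7 = 4.340.
Mean = α/β = 21.4/4.7 = 4.553.

maximum a posteriori estimate = 4.340, posterior expectation = 4.553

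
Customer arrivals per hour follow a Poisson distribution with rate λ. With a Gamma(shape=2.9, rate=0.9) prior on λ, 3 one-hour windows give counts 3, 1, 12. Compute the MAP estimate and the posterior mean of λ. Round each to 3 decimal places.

λ_MAP = 4.590, E[λ|data] = 4.846

Σ counts = 16. Posterior: Gamma(shape = 2.9+16 = 18.9, rate = 0.9+3 = 3.9).
Mode = (α−1)/β = 17.9/3.9 = 4.590.
Mean = α/β = 18.9/3.9 = 4.846.
The posterior is right-skewed, so the mean exceeds the mode.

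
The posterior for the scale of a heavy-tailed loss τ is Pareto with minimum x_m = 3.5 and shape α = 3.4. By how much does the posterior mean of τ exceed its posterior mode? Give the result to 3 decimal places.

1.458

The Pareto density is strictly decreasing on [x_m, ∞), so the mode is x_m = 3.500.
Mean = α·x_m/(α−1) = 3.4·3.5/2.4 = 4.958.
Difference = 4.958 − 3.500 = 1.458.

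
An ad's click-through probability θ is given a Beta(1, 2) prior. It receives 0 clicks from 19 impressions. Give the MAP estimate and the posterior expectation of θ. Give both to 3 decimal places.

MAP = 0.000, posterior mean = 0.045

Posterior: Beta(1+0, 2+19) = Beta(1, 21).
Since α = 1 ≤ 1 and β > 1, the Beta density is monotone decreasing on [0,1]; the mode is at 0.
Mean = 1/(1+21) = 0.045.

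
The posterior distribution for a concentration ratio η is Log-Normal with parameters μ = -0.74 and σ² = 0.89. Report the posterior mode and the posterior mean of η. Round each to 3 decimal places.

Mode = exp(μ − σ²) = exp(-1.63) = 0.196.
Mean = exp(μ + σ²/2) = exp(-0.295) = 0.745.
Mean > mode: the posterior has a right tail.

MAP: 0.196. Posterior mean: 0.745.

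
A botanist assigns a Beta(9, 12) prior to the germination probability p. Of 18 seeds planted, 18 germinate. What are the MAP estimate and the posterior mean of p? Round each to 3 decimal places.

MAP: 0.703. Posterior mean: 0.692.

Posterior: Beta(9+18, 12+0) = Beta(27, 12).
Mode = (27−1)/(27+12−2) = 26/37 = 0.703.
Mean = 27/(27+12) = 27/39 = 0.692.
Mode > mean: the posterior has a left tail.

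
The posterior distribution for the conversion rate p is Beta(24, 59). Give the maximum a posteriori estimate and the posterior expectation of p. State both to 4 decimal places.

MAP = 0.2840, posterior mean = 0.2892

Mode = (24−1)/(24+59−2) = 23/81 = 0.2840.
Mean = 24/(24+59) = 24/83 = 0.2892.
The posterior is right-skewed, so the mean exceeds the mode.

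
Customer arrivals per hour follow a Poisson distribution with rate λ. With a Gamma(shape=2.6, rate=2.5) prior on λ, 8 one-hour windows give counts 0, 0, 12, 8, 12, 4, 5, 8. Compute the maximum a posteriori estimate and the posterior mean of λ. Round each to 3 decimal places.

Σ counts = 49. Posterior: Gamma(shape = 2.6+49 = 51.6, rate = 2.5+8 = 10.5).
Mode = (α−1)/β = 50.6/10.5 = 4.819.
Mean = α/β = 51.6/10.5 = 4.914.

MAP: 4.819. Posterior mean: 4.914.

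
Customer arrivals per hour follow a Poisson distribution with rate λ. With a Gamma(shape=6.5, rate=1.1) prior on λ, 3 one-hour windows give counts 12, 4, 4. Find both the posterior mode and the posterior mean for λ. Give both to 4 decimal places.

posterior mode = 6.2195, posterior mean = 6.4634

Σ counts = 20. Posterior: Gamma(shape = 6.5+20 = 26.5, rate = 1.1+3 = 4.1).
Mode = (α−1)/β = 25.5/4.1 = 6.2195.
Mean = α/β = 26.5/4.1 = 6.4634.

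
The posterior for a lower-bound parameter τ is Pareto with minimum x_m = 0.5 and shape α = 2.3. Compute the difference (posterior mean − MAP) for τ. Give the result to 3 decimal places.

The Pareto density is strictly decreasing on [x_m, ∞), so the mode is x_m = 0.500.
Mean = α·x_m/(α−1) = 2.3·0.5/1.3 = 0.885.
Difference = 0.885 − 0.500 = 0.385.
The mean is pulled above the mode by the posterior's right skew.

0.385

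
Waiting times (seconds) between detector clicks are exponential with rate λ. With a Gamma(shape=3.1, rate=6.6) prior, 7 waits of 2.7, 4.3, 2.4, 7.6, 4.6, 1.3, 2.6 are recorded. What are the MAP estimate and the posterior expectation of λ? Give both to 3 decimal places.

Σ times = 25.5. Posterior: Gamma(shape = 3.1+7 = 10.1, rate = 6.6+25.5 = 32.1).
Mode = (α−1)/β = 9.1/32.1 = 0.283.
Mean = α/β = 10.1/32.1 = 0.315.

λ_MAP = 0.283, E[λ|data] = 0.315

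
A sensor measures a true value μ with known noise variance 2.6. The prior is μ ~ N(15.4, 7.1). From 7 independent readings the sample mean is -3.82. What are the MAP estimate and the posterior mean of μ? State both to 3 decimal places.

Posterior for μ is Normal. Precision-weighted mean: (1/7.1·15.4 + 7/2.6·-3.82) / (1/7.1 + 7/2.6) = -2.865.
A Normal posterior is symmetric, so mode = mean.

MAP = -2.865, posterior mean = -2.865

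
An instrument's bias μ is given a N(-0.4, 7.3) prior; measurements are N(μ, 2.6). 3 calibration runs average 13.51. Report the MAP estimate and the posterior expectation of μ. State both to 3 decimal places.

MAP = 12.034; posterior mean = 12.034

Posterior for μ is Normal. Precision-weighted mean: (1/7.3·-0.4 + 3/2.6·13.51) / (1/7.3 + 3/2.6) = 12.034.
A Normal posterior is symmetric, so mode = mean.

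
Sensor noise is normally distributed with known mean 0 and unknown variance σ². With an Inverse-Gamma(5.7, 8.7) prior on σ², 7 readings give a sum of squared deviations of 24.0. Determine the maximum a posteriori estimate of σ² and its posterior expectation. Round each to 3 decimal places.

MAP = 2.029; posterior mean = 2.524

Posterior: Inverse-Gamma(shape = 5.7+7/2 = 9.2, scale = 8.7+24.0/2 = 20.7).
Mode = β/(α+1) = 20.7/10.2 = 2.029.
Mean = β/(α−1) = 20.7/8.2 = 2.524.
Mean > mode: the posterior has a right tail.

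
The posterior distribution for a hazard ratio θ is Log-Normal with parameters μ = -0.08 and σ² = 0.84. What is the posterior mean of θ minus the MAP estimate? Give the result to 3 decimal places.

1.006

Mode = exp(μ − σ²) = exp(-0.92) = 0.399.
Mean = exp(μ + σ²/2) = exp(0.340) = 1.405.
Difference = 1.405 − 0.399 = 1.006.
The posterior is right-skewed, so the mean exceeds the mode.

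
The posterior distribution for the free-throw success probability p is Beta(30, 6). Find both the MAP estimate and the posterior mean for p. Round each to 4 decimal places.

Mode = (30−1)/(30+6−2) = 29/34 = 0.8529.
Mean = 30/(30+6) = 30/36 = 0.8333.
Left-skewed posterior ⇒ mean < mode.

p_MAP = 0.8529, E[p|data] = 0.8333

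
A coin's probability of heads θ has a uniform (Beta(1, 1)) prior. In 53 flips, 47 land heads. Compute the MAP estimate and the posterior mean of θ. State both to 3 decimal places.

Posterior: Beta(1+47, 1+6) = Beta(48, 7).
Mode = (48−1)/(48+7−2) = 47/53 = 0.887.
With a flat prior the MAP equals the MLE, 47/53.
Mean = 48/(48+7) = 48/55 = 0.873.
The posterior is left-skewed, so the mode exceeds the mean.

θ_MAP = 0.887, E[θ|data] = 0.873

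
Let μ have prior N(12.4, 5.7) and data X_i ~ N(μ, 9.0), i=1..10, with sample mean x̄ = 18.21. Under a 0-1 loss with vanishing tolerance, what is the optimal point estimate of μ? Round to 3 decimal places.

Posterior for μ is Normal. Precision-weighted mean: (1/5.7·12.4 + 10/9.0·18.21) / (1/5.7 + 10/9.0) = 17.418.
A Normal posterior is symmetric, so mode = mean.
This is the posterior mode — the MAP estimate.

17.418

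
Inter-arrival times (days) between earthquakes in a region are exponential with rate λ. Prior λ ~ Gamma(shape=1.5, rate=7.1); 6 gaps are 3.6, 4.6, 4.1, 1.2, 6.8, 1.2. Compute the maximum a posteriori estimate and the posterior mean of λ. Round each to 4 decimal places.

MAP = 0.2273; posterior mean = 0.2622

Σ times = 21.5. Posterior: Gamma(shape = 1.5+6 = 7.5, rate = 7.1+21.5 = 28.6).
Mode = (α−1)/β = 6.5/28.6 = 0.2273.
Mean = α/β = 7.5/28.6 = 0.2622.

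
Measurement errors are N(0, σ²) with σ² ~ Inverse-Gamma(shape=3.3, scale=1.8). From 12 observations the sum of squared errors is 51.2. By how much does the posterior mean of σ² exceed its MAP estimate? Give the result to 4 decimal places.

0.6410

Posterior: Inverse-Gamma(shape = 3.3+12/2 = 9.3, scale = 1.8+51.2/2 = 27.4).
Mode = β/(α+1) = 27.4/10.3 = 2.6602.
Mean = β/(α−1) = 27.4/8.3 = 3.3012.
Difference = 3.3012 − 2.6602 = 0.6410.
The mean is pulled above the mode by the posterior's right skew.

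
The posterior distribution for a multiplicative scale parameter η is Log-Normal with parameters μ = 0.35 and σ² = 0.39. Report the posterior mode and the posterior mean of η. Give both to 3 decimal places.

posterior mode = 0.961, posterior mean = 1.725

Mode = exp(μ − σ²) = exp(-0.04) = 0.961.
Mean = exp(μ + σ²/2) = exp(0.545) = 1.725.
The posterior is right-skewed, so the mean exceeds the mode.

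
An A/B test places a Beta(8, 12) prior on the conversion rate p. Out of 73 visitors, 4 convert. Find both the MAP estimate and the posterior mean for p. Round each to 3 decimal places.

MAP = 0.121, posterior mean = 0.129

Posterior: Beta(8+4, 12+69) = Beta(12, 81).
Mode = (12−1)/(12+81−2) = 11/91 = 0.121.
Mean = 12/(12+81) = 12/93 = 0.129.
The posterior is right-skewed, so the mean exceeds the mode.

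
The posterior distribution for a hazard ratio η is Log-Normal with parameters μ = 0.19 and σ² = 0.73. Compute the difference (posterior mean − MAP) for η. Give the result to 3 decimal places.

1.159

Mode = exp(μ − σ²) = exp(-0.54) = 0.583.
Mean = exp(μ + σ²/2) = exp(0.555) = 1.742.
Difference = 1.742 − 0.583 = 1.159.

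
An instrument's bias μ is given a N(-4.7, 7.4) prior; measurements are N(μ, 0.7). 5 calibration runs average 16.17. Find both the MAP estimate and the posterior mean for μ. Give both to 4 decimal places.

Posterior for μ is Normal. Precision-weighted mean: (1/7.4·-4.7 + 5/0.7·16.17) / (1/7.4 + 5/0.7) = 15.7825.
A Normal posterior is symmetric, so mode = mean.

μ_MAP = 15.7825, E[μ|data] = 15.7825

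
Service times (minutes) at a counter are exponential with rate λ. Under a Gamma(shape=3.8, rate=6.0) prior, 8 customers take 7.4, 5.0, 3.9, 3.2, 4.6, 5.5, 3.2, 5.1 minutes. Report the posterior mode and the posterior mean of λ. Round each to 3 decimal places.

posterior mode = 0.246, posterior mean = 0.269

Σ times = 37.9. Posterior: Gamma(shape = 3.8+8 = 11.8, rate = 6.0+37.9 = 43.9).
Mode = (α−1)/β = 10.8/43.9 = 0.246.
Mean = α/β = 11.8/43.9 = 0.269.
Mean > mode: the posterior has a right tail.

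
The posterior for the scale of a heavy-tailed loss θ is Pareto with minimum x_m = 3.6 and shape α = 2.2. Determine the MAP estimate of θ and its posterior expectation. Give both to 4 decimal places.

MAP: 3.6000. Posterior mean: 6.6000.

The Pareto density is strictly decreasing on [x_m, ∞), so the mode is x_m = 3.6000.
Mean = α·x_m/(α−1) = 2.2·3.6/1.2 = 6.6000.
Mean > mode: the posterior has a right tail.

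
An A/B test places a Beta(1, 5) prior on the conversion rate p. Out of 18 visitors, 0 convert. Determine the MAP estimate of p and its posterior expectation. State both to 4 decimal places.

MAP = 0.0000, posterior mean = 0.0417

Posterior: Beta(1+0, 5+18) = Beta(1, 23).
Since α = 1 ≤ 1 and β > 1, the Beta density is monotone decreasing on [0,1]; the mode is at 0.
Mean = 1/(1+23) = 0.0417.
The mean is pulled above the mode by the posterior's right skew.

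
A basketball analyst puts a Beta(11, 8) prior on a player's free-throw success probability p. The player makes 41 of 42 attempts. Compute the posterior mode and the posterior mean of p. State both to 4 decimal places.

Posterior: Beta(11+41, 8+1) = Beta(52, 9).
Mode = (52−1)/(52+9−2) = 51/59 = 0.8644.
Mean = 52/(52+9) = 52/61 = 0.8525.
The posterior is left-skewed, so the mode exceeds the mean.

MAP = 0.8644, posterior mean = 0.8525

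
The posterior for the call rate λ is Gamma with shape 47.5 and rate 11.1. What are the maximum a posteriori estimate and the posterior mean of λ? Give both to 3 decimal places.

Mode = (α−1)/β = 46.5/11.1 = 4.189.
Mean = α/β = 47.5/11.1 = 4.279.
The mean is pulled above the mode by the posterior's right skew.

MAP = 4.189; posterior mean = 4.279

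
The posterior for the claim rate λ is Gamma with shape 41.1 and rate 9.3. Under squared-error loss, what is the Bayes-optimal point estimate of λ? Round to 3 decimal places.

4.419

Mode = (α−1)/β = 40.1/9.3 = 4.312.
Mean = α/β = 41.1/9.3 = 4.419.
Squared-error loss ⇒ the optimal estimator is the posterior mean.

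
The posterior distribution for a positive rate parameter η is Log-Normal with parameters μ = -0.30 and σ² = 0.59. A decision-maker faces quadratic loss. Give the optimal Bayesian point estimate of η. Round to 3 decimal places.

0.995

Mode = exp(μ − σ²) = exp(-0.89) = 0.411.
Mean = exp(μ + σ²/2) = exp(-0.005) = 0.995.
Quadratic loss ⇒ the optimal estimator is the posterior mean.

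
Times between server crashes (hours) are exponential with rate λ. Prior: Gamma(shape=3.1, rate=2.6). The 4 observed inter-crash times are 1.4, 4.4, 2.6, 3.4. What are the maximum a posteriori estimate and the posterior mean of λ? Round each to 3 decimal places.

MAP = 0.424, posterior mean = 0.493

Σ times = 11.8. Posterior: Gamma(shape = 3.1+4 = 7.1, rate = 2.6+11.8 = 14.4).
Mode = (α−1)/β = 6.1/14.4 = 0.424.
Mean = α/β = 7.1/14.4 = 0.493.
The posterior is right-skewed, so the mean exceeds the mode.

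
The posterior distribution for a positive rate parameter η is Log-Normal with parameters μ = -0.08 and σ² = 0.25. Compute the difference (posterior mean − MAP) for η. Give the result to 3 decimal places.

0.327

Mode = exp(μ − σ²) = exp(-0.33) = 0.719.
Mean = exp(μ + σ²/2) = exp(0.045) = 1.046.
Difference = 1.046 − 0.719 = 0.327.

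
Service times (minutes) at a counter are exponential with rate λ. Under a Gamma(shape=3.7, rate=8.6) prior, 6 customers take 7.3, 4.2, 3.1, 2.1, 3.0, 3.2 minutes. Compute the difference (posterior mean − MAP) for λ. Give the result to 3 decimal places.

0.032

Σ times = 22.9. Posterior: Gamma(shape = 3.7+6 = 9.7, rate = 8.6+22.9 = 31.5).
Mode = (α−1)/β = 8.7/31.5 = 0.276.
Mean = α/β = 9.7/31.5 = 0.308.
Difference = 0.308 − 0.276 = 0.032.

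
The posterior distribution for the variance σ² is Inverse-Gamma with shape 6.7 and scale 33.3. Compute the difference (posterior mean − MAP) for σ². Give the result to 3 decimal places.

1.517

Mode = β/(α+1) = 33.3/7.7 = 4.325.
Mean = β/(α−1) = 33.3/5.7 = 5.842.
Difference = 5.842 − 4.325 = 1.517.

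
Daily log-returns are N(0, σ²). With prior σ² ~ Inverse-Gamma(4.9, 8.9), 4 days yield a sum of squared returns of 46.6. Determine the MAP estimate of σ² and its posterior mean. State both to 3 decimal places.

Posterior: Inverse-Gamma(shape = 4.9+4/2 = 6.9, scale = 8.9+46.6/2 = 32.2).
Mode = β/(α+1) = 32.2/7.9 = 4.076.
Mean = β/(α−1) = 32.2/5.9 = 5.458.

σ²_MAP = 4.076, E[σ²|data] = 5.458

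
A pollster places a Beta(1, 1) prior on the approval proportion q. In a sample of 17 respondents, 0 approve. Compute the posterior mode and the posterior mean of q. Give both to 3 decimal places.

Posterior: Beta(1+0, 1+17) = Beta(1, 18).
Since α = 1 ≤ 1 and β > 1, the Beta density is monotone decreasing on [0,1]; the mode is at 0.
Mean = 1/(1+18) = 0.053.

MAP = 0.000, posterior mean = 0.053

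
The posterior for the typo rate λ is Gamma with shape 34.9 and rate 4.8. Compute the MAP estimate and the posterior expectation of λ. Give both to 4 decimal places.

Mode = (α−1)/β = 33.9/4.8 = 7.0625.
Mean = α/β = 34.9/4.8 = 7.2708.
Mean > mode: the posterior has a right tail.

MAP estimate = 7.0625, posterior expectation = 7.2708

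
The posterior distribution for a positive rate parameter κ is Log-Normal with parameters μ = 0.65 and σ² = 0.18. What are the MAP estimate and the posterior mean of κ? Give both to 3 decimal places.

Mode = exp(μ − σ²) = exp(0.47) = 1.600.
Mean = exp(μ + σ²/2) = exp(0.740) = 2.096.

MAP estimate = 1.600, posterior mean = 2.096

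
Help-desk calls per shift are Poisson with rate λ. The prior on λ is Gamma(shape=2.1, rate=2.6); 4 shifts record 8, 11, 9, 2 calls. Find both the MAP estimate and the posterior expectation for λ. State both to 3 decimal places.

Σ counts = 30. Posterior: Gamma(shape = 2.1+30 = 32.1, rate = 2.6+4 = 6.6).
Mode = (α−1)/β = 31.1/6.6 = 4.712.
Mean = α/β = 32.1/6.6 = 4.864.

MAP: 4.712. Posterior mean: 4.864.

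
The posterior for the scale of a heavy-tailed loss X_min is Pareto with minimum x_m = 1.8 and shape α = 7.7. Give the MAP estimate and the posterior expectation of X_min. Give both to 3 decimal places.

The Pareto density is strictly decreasing on [x_m, ∞), so the mode is x_m = 1.800.
Mean = α·x_m/(α−1) = 7.7·1.8/6.7 = 2.069.

MAP estimate = 1.800, posterior expectation = 2.069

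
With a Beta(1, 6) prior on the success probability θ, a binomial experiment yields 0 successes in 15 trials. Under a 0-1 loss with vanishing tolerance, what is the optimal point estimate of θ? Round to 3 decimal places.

0.000

Posterior: Beta(1+0, 6+15) = Beta(1, 21).
Since α = 1 ≤ 1 and β > 1, the Beta density is monotone decreasing on [0,1]; the mode is at 0.
Mean = 1/(1+21) = 0.045.
This is the posterior mode — the MAP estimate.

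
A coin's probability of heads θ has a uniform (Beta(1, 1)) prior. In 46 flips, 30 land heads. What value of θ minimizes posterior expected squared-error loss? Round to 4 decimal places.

0.6458

Posterior: Beta(1+30, 1+16) = Beta(31, 17).
Mode = (31−1)/(31+17−2) = 30/46 = 0.6522.
With a flat prior the MAP equals the MLE, 30/46.
Mean = 31/(31+17) = 31/48 = 0.6458.
Squared-error loss ⇒ the optimal estimator is the posterior mean.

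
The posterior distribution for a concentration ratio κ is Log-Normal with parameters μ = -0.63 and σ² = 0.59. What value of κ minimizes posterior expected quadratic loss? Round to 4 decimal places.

Mode = exp(μ − σ²) = exp(-1.22) = 0.2952.
Mean = exp(μ + σ²/2) = exp(-0.335) = 0.7153.
Quadratic loss ⇒ the optimal estimator is the posterior mean.

0.7153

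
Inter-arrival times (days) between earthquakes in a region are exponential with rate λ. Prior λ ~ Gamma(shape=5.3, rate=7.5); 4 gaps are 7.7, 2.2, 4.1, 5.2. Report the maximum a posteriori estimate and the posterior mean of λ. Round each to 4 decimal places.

Σ times = 19.2. Posterior: Gamma(shape = 5.3+4 = 9.3, rate = 7.5+19.2 = 26.7).
Mode = (α−1)/β = 8.3/26.7 = 0.3109.
Mean = α/β = 9.3/26.7 = 0.3483.
Right-skewed posterior ⇒ mode < mean.

MAP = 0.3109; posterior mean = 0.3483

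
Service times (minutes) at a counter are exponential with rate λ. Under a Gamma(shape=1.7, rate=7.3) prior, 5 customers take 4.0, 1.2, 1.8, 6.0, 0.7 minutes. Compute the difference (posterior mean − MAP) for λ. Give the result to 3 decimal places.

Σ times = 13.7. Posterior: Gamma(shape = 1.7+5 = 6.7, rate = 7.3+13.7 = 21.0).
Mode = (α−1)/β = 5.7/21.0 = 0.271.
Mean = α/β = 6.7/21.0 = 0.319.
Difference = 0.319 − 0.271 = 0.048.

0.048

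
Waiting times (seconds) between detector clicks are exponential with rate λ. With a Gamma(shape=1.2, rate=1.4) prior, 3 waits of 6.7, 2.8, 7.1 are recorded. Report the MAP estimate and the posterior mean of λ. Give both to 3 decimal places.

Σ times = 16.6. Posterior: Gamma(shape = 1.2+3 = 4.2, rate = 1.4+16.6 = 18.0).
Mode = (α−1)/β = 3.2/18.0 = 0.178.
Mean = α/β = 4.2/18.0 = 0.233.

λ_MAP = 0.178, E[λ|data] = 0.233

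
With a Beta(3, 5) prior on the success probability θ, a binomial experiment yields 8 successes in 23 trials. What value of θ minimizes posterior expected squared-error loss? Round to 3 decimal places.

0.355

Posterior: Beta(3+8, 5+15) = Beta(11, 20).
Mode = (11−1)/(11+20−2) = 10/29 = 0.345.
Mean = 11/(11+20) = 11/31 = 0.355.
Squared-error loss ⇒ the optimal estimator is the posterior mean.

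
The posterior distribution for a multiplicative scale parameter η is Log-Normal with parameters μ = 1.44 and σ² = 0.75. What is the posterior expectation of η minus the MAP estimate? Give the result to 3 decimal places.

Mode = exp(μ − σ²) = exp(0.69) = 1.994.
Mean = exp(μ + σ²/2) = exp(1.815) = 6.141.
Difference = 6.141 − 1.994 = 4.147.

4.147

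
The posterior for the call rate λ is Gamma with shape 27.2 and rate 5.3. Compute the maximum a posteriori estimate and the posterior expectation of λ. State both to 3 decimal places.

λ_MAP = 4.943, E[λ|data] = 5.132

Mode = (α−1)/β = 26.2/5.3 = 4.943.
Mean = α/β = 27.2/5.3 = 5.132.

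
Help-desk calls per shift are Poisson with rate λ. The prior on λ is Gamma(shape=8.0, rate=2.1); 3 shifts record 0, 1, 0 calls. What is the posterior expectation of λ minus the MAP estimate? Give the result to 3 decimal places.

0.196

Σ counts = 1. Posterior: Gamma(shape = 8.0+1 = 9.0, rate = 2.1+3 = 5.1).
Mode = (α−1)/β = 8.0/5.1 = 1.569.
Mean = α/β = 9.0/5.1 = 1.765.
Difference = 1.765 − 1.569 = 0.196.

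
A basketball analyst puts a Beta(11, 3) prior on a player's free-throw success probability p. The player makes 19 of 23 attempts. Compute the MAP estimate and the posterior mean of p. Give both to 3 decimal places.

Posterior: Beta(11+19, 3+4) = Beta(30, 7).
Mode = (30−1)/(30+7−2) = 29/35 = 0.829.
Mean = 30/(30+7) = 30/37 = 0.811.

MAP: 0.829. Posterior mean: 0.811.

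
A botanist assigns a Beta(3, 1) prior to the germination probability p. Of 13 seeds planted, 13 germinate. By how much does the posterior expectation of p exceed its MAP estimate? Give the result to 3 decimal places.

Posterior: Beta(3+13, 1+0) = Beta(16, 1).
Since β = 1 ≤ 1 and α > 1, the Beta density is monotone increasing on [0,1]; the mode is at 1.
Mean = 16/(16+1) = 0.941.
Difference = 0.941 − 1.000 = -0.059.

-0.059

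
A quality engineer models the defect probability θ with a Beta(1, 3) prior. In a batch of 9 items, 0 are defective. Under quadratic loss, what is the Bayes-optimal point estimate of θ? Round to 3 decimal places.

Posterior: Beta(1+0, 3+9) = Beta(1, 12).
Since α = 1 ≤ 1 and β > 1, the Beta density is monotone decreasing on [0,1]; the mode is at 0.
Mean = 1/(1+12) = 0.077.
Quadratic loss ⇒ the optimal estimator is the posterior mean.

0.077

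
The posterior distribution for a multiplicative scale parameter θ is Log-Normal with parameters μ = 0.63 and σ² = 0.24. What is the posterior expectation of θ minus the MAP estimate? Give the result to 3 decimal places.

Mode = exp(μ − σ²) = exp(0.39) = 1.477.
Mean = exp(μ + σ²/2) = exp(0.750) = 2.117.
Difference = 2.117 − 1.477 = 0.640.
Mean > mode: the posterior has a right tail.

0.640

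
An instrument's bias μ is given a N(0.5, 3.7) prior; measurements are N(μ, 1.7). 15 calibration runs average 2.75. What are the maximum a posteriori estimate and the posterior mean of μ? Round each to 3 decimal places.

μ_MAP = 2.683, E[μ|data] = 2.683

Posterior for μ is Normal. Precision-weighted mean: (1/3.7·0.5 + 15/1.7·2.75) / (1/3.7 + 15/1.7) = 2.683.
A Normal posterior is symmetric, so mode = mean.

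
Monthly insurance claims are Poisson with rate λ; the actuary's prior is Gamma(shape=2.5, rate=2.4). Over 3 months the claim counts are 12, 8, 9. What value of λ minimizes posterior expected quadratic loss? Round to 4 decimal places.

Σ counts = 29. Posterior: Gamma(shape = 2.5+29 = 31.5, rate = 2.4+3 = 5.4).
Mode = (α−1)/β = 30.5/5.4 = 5.6481.
Mean = α/β = 31.5/5.4 = 5.8333.
Quadratic loss ⇒ the optimal estimator is the posterior mean.

5.8333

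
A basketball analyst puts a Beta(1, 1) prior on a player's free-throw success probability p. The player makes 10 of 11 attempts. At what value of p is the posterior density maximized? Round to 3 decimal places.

Posterior: Beta(1+10, 1+1) = Beta(11, 2).
Mode = (11−1)/(11+2−2) = 10/11 = 0.909.
With a flat prior the MAP equals the MLE, 10/11.
Mean = 11/(11+2) = 11/13 = 0.846.
This is the posterior mode — the MAP estimate.

0.909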